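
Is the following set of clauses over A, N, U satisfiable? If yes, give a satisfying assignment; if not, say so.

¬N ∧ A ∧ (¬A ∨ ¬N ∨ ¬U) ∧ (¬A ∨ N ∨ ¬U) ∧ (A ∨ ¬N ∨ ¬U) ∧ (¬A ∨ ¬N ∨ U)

Unit clause (¬N) forces N = False.
Unit clause (A) forces A = True.
In (¬A ∨ N ∨ ¬U) only ¬U is left, so U = False.
Check each clause:
  (¬N): ¬N holds.
  (A): A holds.
  (¬A ∨ ¬N ∨ ¬U): ¬N holds.
  (¬A ∨ N ∨ ¬U): ¬U holds.
  (A ∨ ¬N ∨ ¬U): A holds.
  (¬A ∨ ¬N ∨ U): ¬N holds.
All clauses satisfied.

A: True, N: False, U: False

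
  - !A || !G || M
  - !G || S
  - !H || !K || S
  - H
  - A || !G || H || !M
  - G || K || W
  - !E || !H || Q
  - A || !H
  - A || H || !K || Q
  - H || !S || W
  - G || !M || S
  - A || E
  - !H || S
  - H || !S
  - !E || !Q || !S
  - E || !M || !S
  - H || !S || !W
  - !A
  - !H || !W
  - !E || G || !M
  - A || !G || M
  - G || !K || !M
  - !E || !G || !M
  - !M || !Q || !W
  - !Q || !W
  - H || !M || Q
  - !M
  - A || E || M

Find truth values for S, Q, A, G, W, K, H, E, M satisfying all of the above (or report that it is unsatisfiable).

Unsatisfiable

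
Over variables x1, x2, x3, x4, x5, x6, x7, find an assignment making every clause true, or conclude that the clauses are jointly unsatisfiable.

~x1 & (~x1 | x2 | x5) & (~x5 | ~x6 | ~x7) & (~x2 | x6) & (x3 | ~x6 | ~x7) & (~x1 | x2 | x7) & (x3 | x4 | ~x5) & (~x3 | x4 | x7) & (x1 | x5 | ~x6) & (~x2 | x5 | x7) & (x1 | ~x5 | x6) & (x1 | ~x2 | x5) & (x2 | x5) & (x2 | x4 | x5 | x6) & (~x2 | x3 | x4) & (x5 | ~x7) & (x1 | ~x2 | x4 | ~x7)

x1 = False, x2 = True, x3 = False, x4 = True, x5 = True, x6 = True, x7 = False

Unit clause (~x1) forces x1 = False.
Set x2 = True.
  then (~x2 | x6) forces x6 = True.
  then (x1 | x5 | ~x6) forces x5 = True.
  then (~x5 | ~x6 | ~x7) forces x7 = False.
Set x3 = False.
  then (x3 | x4 | ~x5) forces x4 = True.
All clauses satisfied.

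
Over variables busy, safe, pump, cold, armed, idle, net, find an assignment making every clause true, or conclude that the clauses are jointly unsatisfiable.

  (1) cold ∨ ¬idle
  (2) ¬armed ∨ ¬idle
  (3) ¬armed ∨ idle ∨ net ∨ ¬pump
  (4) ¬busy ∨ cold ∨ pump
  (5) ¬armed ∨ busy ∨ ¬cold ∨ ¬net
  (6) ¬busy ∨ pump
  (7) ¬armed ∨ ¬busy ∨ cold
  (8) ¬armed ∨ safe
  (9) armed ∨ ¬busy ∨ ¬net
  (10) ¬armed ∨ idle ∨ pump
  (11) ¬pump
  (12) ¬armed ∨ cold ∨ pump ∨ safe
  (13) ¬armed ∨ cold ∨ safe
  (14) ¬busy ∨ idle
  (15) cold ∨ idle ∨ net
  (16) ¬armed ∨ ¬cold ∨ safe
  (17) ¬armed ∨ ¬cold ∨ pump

busy=F, safe=F, pump=F, cold=T, armed=F, idle=F, net=T

Unit clause (¬pump) forces pump = False.
In (¬busy ∨ pump) only ¬busy is left, so busy = False.
Set safe = False.
  then (¬armed ∨ safe) forces armed = False.
Set cold = True.
Set idle = False.
Set net = True.
All clauses satisfied.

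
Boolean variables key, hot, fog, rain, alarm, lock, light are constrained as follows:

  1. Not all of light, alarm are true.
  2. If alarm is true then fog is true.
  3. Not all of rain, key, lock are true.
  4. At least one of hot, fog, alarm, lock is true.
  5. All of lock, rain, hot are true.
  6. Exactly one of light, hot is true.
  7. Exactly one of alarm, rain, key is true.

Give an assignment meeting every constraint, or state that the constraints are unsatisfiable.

key: False, hot: True, fog: False, rain: True, alarm: False, lock: True, light: False

  (1) {light, alarm}: 0/2 true — not all ✓
  (2) alarm=F ⇒ fog: vacuous ✓
  (3) {rain, key, lock}: 2/3 true — not all ✓
  (4) {hot, fog, alarm, lock}: 2 true — at least one ✓
  (5) {lock, rain, hot}: all 3 true ✓
  (6) {light, hot}: 1 true — exactly one ✓
  (7) {alarm, rain, key}: 1 true — exactly one ✓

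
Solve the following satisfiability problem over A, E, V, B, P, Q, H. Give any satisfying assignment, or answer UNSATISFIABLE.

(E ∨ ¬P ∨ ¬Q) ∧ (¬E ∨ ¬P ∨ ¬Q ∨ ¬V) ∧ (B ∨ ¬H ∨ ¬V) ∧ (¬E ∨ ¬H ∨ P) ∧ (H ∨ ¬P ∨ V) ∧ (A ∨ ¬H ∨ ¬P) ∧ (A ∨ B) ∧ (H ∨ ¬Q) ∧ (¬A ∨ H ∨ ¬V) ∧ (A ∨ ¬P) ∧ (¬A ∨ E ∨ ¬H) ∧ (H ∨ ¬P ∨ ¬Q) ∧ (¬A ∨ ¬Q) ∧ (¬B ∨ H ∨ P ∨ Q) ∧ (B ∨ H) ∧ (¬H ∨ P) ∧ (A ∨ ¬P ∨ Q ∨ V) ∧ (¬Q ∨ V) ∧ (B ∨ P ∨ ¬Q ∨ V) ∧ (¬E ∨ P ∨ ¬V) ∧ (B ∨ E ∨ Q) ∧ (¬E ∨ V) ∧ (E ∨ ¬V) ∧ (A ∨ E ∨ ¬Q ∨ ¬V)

A=T; E=T; V=T; B=T; P=T; Q=F; H=T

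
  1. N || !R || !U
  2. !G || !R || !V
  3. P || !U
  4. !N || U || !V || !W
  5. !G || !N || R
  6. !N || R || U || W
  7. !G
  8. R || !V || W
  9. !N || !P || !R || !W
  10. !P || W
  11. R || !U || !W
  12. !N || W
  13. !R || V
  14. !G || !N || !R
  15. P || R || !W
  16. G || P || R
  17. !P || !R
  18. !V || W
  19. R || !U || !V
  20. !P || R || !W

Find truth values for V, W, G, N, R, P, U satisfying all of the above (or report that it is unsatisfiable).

V=T, W=T, G=F, N=F, R=T, P=F, U=F

Unit clause (!G) forces G = False.
Try V = False:
  (!R || V) forces R = False.
  (G || P || R) forces P = True.
  (!P || W) forces W = True.
  clause (!P || R || !W) is falsified — backtrack.
So V = True.
  then (!V || W) forces W = True.
Set N = False.
Try R = False:
  (R || !U || !W) forces U = False.
  (P || R || !W) forces P = True.
  clause (!P || R || !W) is falsified — backtrack.
So R = True.
  then (N || !R || !U) forces U = False.
  then (!P || !R) forces P = False.
All clauses satisfied.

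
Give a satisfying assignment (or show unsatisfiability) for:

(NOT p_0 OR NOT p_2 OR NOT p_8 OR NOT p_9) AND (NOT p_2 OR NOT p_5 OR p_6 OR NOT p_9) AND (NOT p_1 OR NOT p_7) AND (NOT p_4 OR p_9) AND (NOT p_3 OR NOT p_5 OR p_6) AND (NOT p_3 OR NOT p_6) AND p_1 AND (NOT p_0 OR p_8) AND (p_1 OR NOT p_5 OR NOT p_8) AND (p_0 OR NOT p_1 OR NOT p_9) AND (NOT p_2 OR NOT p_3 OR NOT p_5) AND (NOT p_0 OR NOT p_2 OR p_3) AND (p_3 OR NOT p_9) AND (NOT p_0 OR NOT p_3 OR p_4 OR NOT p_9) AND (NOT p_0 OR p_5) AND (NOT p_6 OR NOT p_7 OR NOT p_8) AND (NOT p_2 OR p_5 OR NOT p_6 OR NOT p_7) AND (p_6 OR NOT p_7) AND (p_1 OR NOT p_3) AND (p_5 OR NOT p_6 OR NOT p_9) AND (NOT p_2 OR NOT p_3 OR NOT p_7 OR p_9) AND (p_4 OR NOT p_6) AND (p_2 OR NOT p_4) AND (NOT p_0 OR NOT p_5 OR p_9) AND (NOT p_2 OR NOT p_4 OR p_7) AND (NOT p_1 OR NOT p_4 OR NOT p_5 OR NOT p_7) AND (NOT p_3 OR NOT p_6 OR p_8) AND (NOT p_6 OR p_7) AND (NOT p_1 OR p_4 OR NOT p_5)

p_0 = False, p_1 = True, p_2 = True, p_3 = False, p_4 = False, p_5 = False, p_6 = False, p_7 = False, p_8 = True, p_9 = False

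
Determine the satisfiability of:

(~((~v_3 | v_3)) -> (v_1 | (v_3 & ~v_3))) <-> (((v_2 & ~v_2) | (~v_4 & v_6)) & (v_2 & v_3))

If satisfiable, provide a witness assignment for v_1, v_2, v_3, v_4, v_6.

v_1: True; v_2: True; v_3: True; v_4: False; v_6: True

  (~((~v_3 | v_3)) -> (v_1 | (v_3 & ~v_3))) <-> (((v_2 & ~v_2) | (~v_4 & v_6)) & (v_2 & v_3)) = True
    ~((~v_3 | v_3)) -> (v_1 | (v_3 & ~v_3)) = True
      ~((~v_3 | v_3)) = False
        ~v_3 | v_3 = True
          ~v_3 = False
      v_1 | (v_3 & ~v_3) = True
        v_3 & ~v_3 = False
          ~v_3 = False
    ((v_2 & ~v_2) | (~v_4 & v_6)) & (v_2 & v_3) = True
      (v_2 & ~v_2) | (~v_4 & v_6) = True
        v_2 & ~v_2 = False
          ~v_2 = False
        ~v_4 & v_6 = True
          ~v_4 = True
      v_2 & v_3 = True
The formula evaluates to True.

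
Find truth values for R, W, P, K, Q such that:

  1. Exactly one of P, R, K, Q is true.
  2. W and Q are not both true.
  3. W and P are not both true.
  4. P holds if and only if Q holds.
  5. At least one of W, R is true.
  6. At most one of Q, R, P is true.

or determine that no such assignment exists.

R: False, W: True, P: False, K: True, Q: False

  (1) {P, R, K, Q}: 1 true — exactly one ✓
  (2) W=T, Q=F — not both ✓
  (3) W=T, P=F — not both ✓
  (4) P=F, Q=F — same ✓
  (5) {W, R}: 1 true — at least one ✓
  (6) {Q, R, P}: 0 true — at most one ✓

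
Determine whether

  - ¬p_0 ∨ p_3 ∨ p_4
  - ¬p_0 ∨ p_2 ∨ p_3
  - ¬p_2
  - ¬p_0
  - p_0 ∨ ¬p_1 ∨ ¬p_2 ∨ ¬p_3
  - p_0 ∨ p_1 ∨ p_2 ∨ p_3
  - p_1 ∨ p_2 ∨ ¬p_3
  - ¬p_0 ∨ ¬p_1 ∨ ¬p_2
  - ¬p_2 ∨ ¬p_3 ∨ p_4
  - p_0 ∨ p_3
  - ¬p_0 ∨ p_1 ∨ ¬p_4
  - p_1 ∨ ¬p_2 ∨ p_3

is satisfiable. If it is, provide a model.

Unit clause (¬p_2) forces p_2 = False.
Unit clause (¬p_0) forces p_0 = False.
In (p_0 ∨ p_3) only p_3 is left, so p_3 = True.
In (p_1 ∨ p_2 ∨ ¬p_3) only p_1 is left, so p_1 = True.
Set p_4 = False.
All clauses satisfied.

p_0 = False, p_1 = True, p_2 = False, p_3 = True, p_4 = False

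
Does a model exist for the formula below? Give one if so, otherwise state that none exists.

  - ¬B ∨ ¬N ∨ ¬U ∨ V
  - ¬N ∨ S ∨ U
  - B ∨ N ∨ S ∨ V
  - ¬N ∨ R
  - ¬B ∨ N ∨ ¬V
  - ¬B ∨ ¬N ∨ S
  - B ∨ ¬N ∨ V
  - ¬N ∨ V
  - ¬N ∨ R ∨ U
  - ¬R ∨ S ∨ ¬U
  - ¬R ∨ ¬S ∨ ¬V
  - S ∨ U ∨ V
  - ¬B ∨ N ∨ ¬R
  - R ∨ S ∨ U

N=F, R=F, U=F, S=T, B=F, V=T

Try N = True:
  (¬N ∨ R) forces R = True.
  (¬N ∨ V) forces V = True.
  (¬R ∨ ¬S ∨ ¬V) forces S = False.
  (¬N ∨ S ∨ U) forces U = True.
  clause (¬R ∨ S ∨ ¬U) is falsified — backtrack.
So N = False.
Set R = False.
Set U = False.
  then (R ∨ S ∨ U) forces S = True.
Set B = False.
Set V = True.
All clauses satisfied.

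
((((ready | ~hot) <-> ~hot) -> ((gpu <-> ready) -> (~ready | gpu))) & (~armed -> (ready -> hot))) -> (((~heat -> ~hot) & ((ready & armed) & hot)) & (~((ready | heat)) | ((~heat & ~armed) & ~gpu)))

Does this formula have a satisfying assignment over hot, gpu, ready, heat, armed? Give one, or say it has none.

hot: False, gpu: True, ready: True, heat: False, armed: False

  ((((ready | ~hot) <-> ~hot) -> ((gpu <-> ready) -> (~ready | gpu))) & (~armed -> (ready -> hot))) -> (((~heat -> ~hot) & ((ready & armed) & hot)) & (~((ready | heat)) | ((~heat & ~armed) & ~gpu))) = True
    (((ready | ~hot) <-> ~hot) -> ((gpu <-> ready) -> (~ready | gpu))) & (~armed -> (ready -> hot)) = False
      ((ready | ~hot) <-> ~hot) -> ((gpu <-> ready) -> (~ready | gpu)) = True
        (ready | ~hot) <-> ~hot = True
          ready | ~hot = True
            ~hot = True
          ~hot = True
        (gpu <-> ready) -> (~ready | gpu) = True
          gpu <-> ready = True
          ~ready | gpu = True
            ~ready = False
      ~armed -> (ready -> hot) = False
        ~armed = True
        ready -> hot = False
    ((~heat -> ~hot) & ((ready & armed) & hot)) & (~((ready | heat)) | ((~heat & ~armed) & ~gpu)) = False
      (~heat -> ~hot) & ((ready & armed) & hot) = False
        ~heat -> ~hot = True
          ~heat = True
          ~hot = True
        (ready & armed) & hot = False
          ready & armed = False
      ~((ready | heat)) | ((~heat & ~armed) & ~gpu) = False
        ~((ready | heat)) = False
          ready | heat = True
        (~heat & ~armed) & ~gpu = False
          ~heat & ~armed = True
            ~heat = True
            ~armed = True
          ~gpu = False
The formula evaluates to True.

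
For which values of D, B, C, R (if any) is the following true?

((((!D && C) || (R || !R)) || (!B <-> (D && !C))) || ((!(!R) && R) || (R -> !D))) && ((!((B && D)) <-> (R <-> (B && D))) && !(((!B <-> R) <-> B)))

Case R = True: the formula simplifies to (!((B && D)) <-> (B && D)) && !((!B <-> B)).
  B = True: simplifies to !D <-> D.
    D = True: this becomes !True <-> True = False.
    D = False: this becomes !False <-> False = False.
  B = False: the conjunct !((B && D)) <-> (B && D) becomes !False <-> (False && D) = False.
Case R = False: the formula simplifies to (!((B && D)) <-> !((B && D))) && !((B <-> B)).
  B = True: the conjunct !((B <-> B)) becomes !((True <-> True)) = False.
  B = False: the conjunct !((B <-> B)) becomes !((False <-> False)) = False.
Both cases fail — unsatisfiable.

Unsatisfiable — no assignment works.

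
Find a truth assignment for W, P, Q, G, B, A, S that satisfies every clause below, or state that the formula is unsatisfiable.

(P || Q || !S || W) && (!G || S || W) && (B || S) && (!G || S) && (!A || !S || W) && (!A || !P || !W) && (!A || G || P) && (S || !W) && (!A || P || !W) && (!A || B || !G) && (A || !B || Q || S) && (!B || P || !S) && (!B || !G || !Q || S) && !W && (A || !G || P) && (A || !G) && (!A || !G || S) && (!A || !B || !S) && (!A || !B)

W: False; P: True; Q: False; G: False; B: False; A: False; S: True

Unit clause (!W) forces W = False.
Set P = True.
Set Q = False.
Set G = False.
Set B = False.
  then (B || S) forces S = True.
  then (!A || !S || W) forces A = False.
All clauses satisfied.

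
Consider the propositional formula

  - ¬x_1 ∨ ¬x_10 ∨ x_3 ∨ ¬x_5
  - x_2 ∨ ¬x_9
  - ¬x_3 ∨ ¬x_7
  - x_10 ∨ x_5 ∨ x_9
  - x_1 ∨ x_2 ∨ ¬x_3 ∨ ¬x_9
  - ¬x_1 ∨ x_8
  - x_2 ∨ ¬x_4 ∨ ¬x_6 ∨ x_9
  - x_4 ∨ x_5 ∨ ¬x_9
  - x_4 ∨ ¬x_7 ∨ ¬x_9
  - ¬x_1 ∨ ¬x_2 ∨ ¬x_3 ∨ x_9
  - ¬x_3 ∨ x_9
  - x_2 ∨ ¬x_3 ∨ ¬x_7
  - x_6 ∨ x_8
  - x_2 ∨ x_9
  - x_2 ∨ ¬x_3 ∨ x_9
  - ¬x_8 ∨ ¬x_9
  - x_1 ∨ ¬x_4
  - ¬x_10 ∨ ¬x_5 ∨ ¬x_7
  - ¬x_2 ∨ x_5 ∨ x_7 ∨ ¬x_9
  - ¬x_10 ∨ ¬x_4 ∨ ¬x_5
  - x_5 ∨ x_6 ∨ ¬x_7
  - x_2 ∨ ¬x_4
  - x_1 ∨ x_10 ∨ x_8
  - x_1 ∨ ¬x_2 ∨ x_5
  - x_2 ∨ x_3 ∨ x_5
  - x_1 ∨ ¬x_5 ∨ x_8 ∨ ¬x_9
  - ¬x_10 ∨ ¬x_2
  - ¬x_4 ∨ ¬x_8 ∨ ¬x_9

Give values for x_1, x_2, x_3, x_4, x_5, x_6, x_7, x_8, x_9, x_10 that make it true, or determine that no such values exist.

Set x_1 = True.
  then (¬x_1 ∨ x_8) forces x_8 = True.
  then (¬x_8 ∨ ¬x_9) forces x_9 = False.
  then (¬x_3 ∨ x_9) forces x_3 = False.
  then (x_2 ∨ x_9) forces x_2 = True.
  then (¬x_10 ∨ ¬x_2) forces x_10 = False.
  then (x_10 ∨ x_5 ∨ x_9) forces x_5 = True.
Set x_4 = True.
Set x_6 = False.
Set x_7 = False.
All clauses satisfied.

x_1 = True, x_2 = True, x_3 = False, x_4 = True, x_5 = True, x_6 = False, x_7 = False, x_8 = True, x_9 = False, x_10 = False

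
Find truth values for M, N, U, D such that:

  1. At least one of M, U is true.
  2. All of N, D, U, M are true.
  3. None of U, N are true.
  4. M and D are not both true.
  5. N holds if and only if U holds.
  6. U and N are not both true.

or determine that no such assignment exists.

Case N = True:
  Constraint (3) is violated (N=T) — contradiction.
Case N = False:
  Constraint (2) is violated (N=F) — contradiction.
Both cases fail — unsatisfiable.

UNSATISFIABLE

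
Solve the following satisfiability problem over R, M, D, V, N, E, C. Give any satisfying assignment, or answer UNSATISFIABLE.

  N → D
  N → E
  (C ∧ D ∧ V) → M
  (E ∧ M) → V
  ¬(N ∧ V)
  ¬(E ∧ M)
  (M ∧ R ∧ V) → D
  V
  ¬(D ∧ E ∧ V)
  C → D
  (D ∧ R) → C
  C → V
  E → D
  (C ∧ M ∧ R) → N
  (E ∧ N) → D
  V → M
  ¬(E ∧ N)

Unit clause (V) forces V = True.
In (¬N ∨ ¬V) only ¬N is left, so N = False.
In (M ∨ ¬V) only M is left, so M = True.
In (¬E ∨ ¬M) only ¬E is left, so E = False.
Try R = True:
  (¬C ∨ ¬M ∨ N ∨ ¬R) forces C = False.
  (C ∨ ¬D ∨ ¬R) forces D = False.
  clause (D ∨ ¬M ∨ ¬R ∨ ¬V) is falsified — backtrack.
So R = False.
Set D = True.
Set C = False.
All clauses satisfied.

R=F, M=T, D=T, V=T, N=F, E=F, C=F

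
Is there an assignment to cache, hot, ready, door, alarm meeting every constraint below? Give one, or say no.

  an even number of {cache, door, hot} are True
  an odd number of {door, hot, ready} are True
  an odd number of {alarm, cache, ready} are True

cache: True, hot: False, ready: False, door: True, alarm: False

{cache, door, hot}: 2 true → even ✓
{door, hot, ready}: 1 true → odd ✓
{alarm, cache, ready}: 1 true → odd ✓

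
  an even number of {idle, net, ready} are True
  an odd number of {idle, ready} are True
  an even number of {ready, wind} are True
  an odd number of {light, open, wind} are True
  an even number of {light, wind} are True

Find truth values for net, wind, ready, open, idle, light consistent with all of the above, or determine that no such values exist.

net: True, wind: True, ready: True, open: True, idle: False, light: True

{idle, net, ready}: 2 true → even ✓
{idle, ready}: 1 true → odd ✓
{ready, wind}: 2 true → even ✓
{light, open, wind}: 3 true → odd ✓
{light, wind}: 2 true → even ✓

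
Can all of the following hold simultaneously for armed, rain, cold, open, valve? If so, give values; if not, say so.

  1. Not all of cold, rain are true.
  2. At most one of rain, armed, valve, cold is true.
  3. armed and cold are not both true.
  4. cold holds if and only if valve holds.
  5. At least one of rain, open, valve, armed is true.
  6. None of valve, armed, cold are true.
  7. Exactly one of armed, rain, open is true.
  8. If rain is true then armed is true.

armed=F, rain=F, cold=F, open=T, valve=F

  (1) {cold, rain}: 0/2 true — not all ✓
  (2) {rain, armed, valve, cold}: 0 true — at most one ✓
  (3) armed=F, cold=F — not both ✓
  (4) cold=F, valve=F — same ✓
  (5) {rain, open, valve, armed}: 1 true — at least one ✓
  (6) {valve, armed, cold}: 0 true — none ✓
  (7) {armed, rain, open}: 1 true — exactly one ✓
  (8) rain=F ⇒ armed: vacuous ✓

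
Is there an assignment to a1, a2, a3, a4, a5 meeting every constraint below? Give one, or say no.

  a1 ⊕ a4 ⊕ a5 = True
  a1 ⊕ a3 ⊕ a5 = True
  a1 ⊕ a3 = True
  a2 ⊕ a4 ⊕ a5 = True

a1=T, a2=T, a3=F, a4=F, a5=F

a1 ⊕ a4 ⊕ a5 = T ⊕ F ⊕ F = True ✓
a1 ⊕ a3 ⊕ a5 = T ⊕ F ⊕ F = True ✓
a1 ⊕ a3 = T ⊕ F = True ✓
a2 ⊕ a4 ⊕ a5 = T ⊕ F ⊕ F = True ✓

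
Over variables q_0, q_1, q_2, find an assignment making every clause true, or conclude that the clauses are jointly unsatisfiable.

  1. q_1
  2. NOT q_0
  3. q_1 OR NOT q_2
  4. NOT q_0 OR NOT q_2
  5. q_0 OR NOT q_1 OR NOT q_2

q_0 = False; q_1 = True; q_2 = False

Unit clause (q_1) forces q_1 = True.
Unit clause (NOT q_0) forces q_0 = False.
In (q_0 OR NOT q_1 OR NOT q_2) only NOT q_2 is left, so q_2 = False.
Check each clause:
  (q_1): q_1 holds.
  (NOT q_0): NOT q_0 holds.
  (q_1 OR NOT q_2): q_1 holds.
  (NOT q_0 OR NOT q_2): NOT q_0 holds.
  (q_0 OR NOT q_1 OR NOT q_2): NOT q_2 holds.
All clauses satisfied.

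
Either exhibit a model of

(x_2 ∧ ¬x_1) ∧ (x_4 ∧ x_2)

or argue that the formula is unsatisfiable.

x_1 = False, x_2 = True, x_4 = True

  x_2 ∧ ¬x_1 = True
    ¬x_1 = True
  x_4 ∧ x_2 = True
Both conjuncts True, so the formula holds.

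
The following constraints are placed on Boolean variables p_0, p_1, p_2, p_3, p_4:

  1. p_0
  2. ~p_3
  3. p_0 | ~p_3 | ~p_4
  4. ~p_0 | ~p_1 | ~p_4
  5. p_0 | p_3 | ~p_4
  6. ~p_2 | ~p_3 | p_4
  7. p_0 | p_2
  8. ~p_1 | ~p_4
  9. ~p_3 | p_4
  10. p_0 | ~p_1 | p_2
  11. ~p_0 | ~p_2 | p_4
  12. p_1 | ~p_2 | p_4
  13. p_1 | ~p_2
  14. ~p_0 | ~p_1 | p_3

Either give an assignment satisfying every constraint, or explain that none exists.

p_0 = True, p_1 = False, p_2 = False, p_3 = False, p_4 = False

Unit clause (p_0) forces p_0 = True.
Unit clause (~p_3) forces p_3 = False.
In (~p_0 | ~p_1 | p_3) only ~p_1 is left, so p_1 = False.
In (p_1 | ~p_2) only ~p_2 is left, so p_2 = False.
Set p_4 = False.
All clauses satisfied.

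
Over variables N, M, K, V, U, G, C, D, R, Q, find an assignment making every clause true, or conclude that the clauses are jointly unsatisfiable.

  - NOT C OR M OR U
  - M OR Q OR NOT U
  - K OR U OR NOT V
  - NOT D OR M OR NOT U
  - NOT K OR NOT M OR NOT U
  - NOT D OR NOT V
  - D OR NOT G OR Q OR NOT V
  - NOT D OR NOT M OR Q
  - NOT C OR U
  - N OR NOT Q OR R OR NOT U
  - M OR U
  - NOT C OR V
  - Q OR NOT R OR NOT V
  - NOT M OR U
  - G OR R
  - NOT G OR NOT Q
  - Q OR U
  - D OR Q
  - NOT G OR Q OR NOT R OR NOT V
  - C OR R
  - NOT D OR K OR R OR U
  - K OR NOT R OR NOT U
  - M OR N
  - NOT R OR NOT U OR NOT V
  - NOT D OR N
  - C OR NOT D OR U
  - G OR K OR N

N = True; M = False; K = True; V = False; U = True; G = False; C = False; D = False; R = True; Q = True

Set N = True.
Set M = False.
  then (M OR U) forces U = True.
  then (M OR Q OR NOT U) forces Q = True.
  then (NOT D OR M OR NOT U) forces D = False.
  then (NOT G OR NOT Q) forces G = False.
  then (G OR R) forces R = True.
  then (K OR NOT R OR NOT U) forces K = True.
  then (NOT R OR NOT U OR NOT V) forces V = False.
  then (NOT C OR V) forces C = False.
All clauses satisfied.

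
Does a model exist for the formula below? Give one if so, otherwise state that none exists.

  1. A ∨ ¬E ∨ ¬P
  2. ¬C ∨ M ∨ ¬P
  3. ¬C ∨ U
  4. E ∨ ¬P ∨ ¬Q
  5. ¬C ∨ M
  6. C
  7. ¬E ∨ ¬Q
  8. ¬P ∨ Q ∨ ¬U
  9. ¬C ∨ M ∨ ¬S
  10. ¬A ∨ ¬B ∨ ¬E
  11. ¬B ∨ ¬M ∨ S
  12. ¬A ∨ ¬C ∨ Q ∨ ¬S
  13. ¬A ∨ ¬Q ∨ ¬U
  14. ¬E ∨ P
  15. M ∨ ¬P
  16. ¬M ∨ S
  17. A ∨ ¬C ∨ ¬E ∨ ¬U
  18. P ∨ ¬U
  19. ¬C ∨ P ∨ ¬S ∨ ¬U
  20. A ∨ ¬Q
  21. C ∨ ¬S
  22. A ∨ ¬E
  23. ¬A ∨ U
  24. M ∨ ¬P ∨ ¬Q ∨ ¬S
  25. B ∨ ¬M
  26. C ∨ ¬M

Case C = True:
  (¬C ∨ U) forces U = True.
  (¬C ∨ M) forces M = True.
  (¬M ∨ S) forces S = True.
  (P ∨ ¬U) forces P = True.
  (¬P ∨ Q ∨ ¬U) forces Q = True.
  (E ∨ ¬P ∨ ¬Q) forces E = True.
  Clause (¬E ∨ ¬Q) is falsified — contradiction.
Case C = False:
  Clause (C) is falsified — contradiction.
Both cases fail, so the formula is unsatisfiable.

The formula is unsatisfiable.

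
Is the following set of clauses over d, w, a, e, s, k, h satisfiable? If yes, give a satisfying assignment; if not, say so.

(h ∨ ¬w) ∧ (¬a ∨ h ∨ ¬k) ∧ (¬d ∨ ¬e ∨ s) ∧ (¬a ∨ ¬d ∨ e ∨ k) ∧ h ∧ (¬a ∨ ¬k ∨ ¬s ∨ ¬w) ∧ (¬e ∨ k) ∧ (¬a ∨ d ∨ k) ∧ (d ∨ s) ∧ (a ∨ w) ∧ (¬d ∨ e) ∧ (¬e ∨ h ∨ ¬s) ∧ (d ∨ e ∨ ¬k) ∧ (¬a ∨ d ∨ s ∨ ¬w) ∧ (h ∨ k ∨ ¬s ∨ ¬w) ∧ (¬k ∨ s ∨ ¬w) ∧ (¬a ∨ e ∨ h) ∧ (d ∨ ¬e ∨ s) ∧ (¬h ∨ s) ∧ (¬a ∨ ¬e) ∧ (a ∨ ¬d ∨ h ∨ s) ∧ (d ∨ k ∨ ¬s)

Unit clause (h) forces h = True.
In (¬h ∨ s) only s is left, so s = True.
Set d = True.
  then (¬d ∨ e) forces e = True.
  then (¬a ∨ ¬e) forces a = False.
  then (¬e ∨ k) forces k = True.
  then (a ∨ w) forces w = True.
All clauses satisfied.

d: True, w: True, a: False, e: True, s: True, k: True, h: True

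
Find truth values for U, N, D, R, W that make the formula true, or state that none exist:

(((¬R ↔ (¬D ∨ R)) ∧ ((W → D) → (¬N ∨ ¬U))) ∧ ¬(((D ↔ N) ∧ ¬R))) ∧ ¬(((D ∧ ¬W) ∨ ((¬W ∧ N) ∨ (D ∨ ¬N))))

U=F; N=T; D=F; R=F; W=T

  ((¬R ↔ (¬D ∨ R)) ∧ ((W → D) → (¬N ∨ ¬U))) ∧ ¬(((D ↔ N) ∧ ¬R)) = True
    (¬R ↔ (¬D ∨ R)) ∧ ((W → D) → (¬N ∨ ¬U)) = True
      ¬R ↔ (¬D ∨ R) = True
        ¬R = True
        ¬D ∨ R = True
          ¬D = True
      (W → D) → (¬N ∨ ¬U) = True
        W → D = False
        ¬N ∨ ¬U = True
          ¬N = False
          ¬U = True
    ¬(((D ↔ N) ∧ ¬R)) = True
      (D ↔ N) ∧ ¬R = False
        D ↔ N = False
        ¬R = True
  ¬(((D ∧ ¬W) ∨ ((¬W ∧ N) ∨ (D ∨ ¬N)))) = True
    (D ∧ ¬W) ∨ ((¬W ∧ N) ∨ (D ∨ ¬N)) = False
      D ∧ ¬W = False
        ¬W = False
      (¬W ∧ N) ∨ (D ∨ ¬N) = False
        ¬W ∧ N = False
          ¬W = False
        D ∨ ¬N = False
          ¬N = False
Both conjuncts True, so the formula holds.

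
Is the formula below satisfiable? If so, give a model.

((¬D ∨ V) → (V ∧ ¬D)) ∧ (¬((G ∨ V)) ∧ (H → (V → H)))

D = True; V = False; H = True; G = False

  (¬D ∨ V) → (V ∧ ¬D) = True
    ¬D ∨ V = False
      ¬D = False
    V ∧ ¬D = False
      ¬D = False
  ¬((G ∨ V)) ∧ (H → (V → H)) = True
    ¬((G ∨ V)) = True
      G ∨ V = False
    H → (V → H) = True
      V → H = True
Both conjuncts True, so the formula holds.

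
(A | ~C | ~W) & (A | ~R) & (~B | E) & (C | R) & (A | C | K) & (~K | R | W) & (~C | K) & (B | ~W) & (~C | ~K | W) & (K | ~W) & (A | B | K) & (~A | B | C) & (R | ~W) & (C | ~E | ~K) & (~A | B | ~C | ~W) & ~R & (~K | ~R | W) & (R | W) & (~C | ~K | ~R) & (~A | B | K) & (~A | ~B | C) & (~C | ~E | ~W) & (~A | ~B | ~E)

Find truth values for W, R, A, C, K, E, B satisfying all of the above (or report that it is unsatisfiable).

Case R = True:
  Clause (~R) is falsified — contradiction.
Case R = False:
  (C | R) forces C = True.
  (~C | K) forces K = True.
  (~K | R | W) forces W = True.
  Clause (R | ~W) is falsified — contradiction.
Both cases fail, so the formula is unsatisfiable.

The formula is unsatisfiable.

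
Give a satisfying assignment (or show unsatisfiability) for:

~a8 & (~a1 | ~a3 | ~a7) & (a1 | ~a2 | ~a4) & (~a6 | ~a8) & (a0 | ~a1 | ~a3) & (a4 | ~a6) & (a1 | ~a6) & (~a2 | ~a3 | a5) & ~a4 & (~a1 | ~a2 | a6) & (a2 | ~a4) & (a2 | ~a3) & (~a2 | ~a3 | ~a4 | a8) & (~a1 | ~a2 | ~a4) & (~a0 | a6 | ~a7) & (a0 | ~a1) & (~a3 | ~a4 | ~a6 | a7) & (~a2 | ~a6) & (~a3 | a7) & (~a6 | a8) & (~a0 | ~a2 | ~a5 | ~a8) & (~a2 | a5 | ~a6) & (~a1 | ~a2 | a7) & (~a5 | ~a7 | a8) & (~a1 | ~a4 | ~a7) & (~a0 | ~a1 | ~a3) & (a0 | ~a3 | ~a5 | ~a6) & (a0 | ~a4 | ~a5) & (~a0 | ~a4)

Unit clause (~a8) forces a8 = False.
Unit clause (~a4) forces a4 = False.
In (~a6 | a8) only ~a6 is left, so a6 = False.
Set a0 = True.
  then (~a0 | a6 | ~a7) forces a7 = False.
  then (~a3 | a7) forces a3 = False.
Set a1 = False.
Set a2 = True.
Set a5 = False.
All clauses satisfied.

a0=T; a1=F; a2=T; a3=F; a4=F; a5=F; a6=F; a7=F; a8=F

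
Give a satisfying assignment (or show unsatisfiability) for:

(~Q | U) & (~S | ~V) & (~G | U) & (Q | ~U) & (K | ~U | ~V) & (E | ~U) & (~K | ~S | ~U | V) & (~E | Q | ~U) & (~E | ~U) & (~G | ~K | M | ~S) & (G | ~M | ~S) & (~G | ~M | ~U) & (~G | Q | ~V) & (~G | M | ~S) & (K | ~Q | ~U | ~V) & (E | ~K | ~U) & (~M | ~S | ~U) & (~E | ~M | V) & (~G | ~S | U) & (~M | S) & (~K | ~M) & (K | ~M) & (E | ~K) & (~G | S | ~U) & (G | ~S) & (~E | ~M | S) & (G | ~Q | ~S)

K = False; E = False; G = False; M = False; U = False; Q = False; V = False; S = False

Set K = False.
  then (K | ~M) forces M = False.
Set E = False.
  then (E | ~U) forces U = False.
  then (~Q | U) forces Q = False.
  then (~G | U) forces G = False.
  then (G | ~S) forces S = False.
Set V = False.
All clauses satisfied.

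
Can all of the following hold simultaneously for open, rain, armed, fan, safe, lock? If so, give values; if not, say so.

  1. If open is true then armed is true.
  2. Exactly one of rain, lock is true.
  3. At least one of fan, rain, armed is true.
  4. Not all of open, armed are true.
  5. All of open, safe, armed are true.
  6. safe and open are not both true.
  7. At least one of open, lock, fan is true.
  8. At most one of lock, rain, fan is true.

Case safe = True:
  (5) forces open = True.
  Constraint (6) is violated (safe=T, open=T) — contradiction.
Case safe = False:
  Constraint (5) is violated (safe=F) — contradiction.
Both cases fail — unsatisfiable.

UNSATISFIABLE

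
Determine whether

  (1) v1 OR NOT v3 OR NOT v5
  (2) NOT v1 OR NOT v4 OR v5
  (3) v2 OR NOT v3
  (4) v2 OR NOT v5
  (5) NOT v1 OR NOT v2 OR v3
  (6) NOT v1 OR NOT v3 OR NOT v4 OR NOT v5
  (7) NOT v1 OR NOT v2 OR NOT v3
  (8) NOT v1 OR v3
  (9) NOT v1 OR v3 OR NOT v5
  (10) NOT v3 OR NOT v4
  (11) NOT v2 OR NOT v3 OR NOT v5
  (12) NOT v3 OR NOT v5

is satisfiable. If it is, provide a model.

v1: False, v2: False, v3: False, v4: True, v5: False

Try v1 = True:
  (NOT v1 OR v3) forces v3 = True.
  (v2 OR NOT v3) forces v2 = True.
  clause (NOT v1 OR NOT v2 OR NOT v3) is falsified — backtrack.
So v1 = False.
Set v2 = False.
  then (v2 OR NOT v3) forces v3 = False.
  then (v2 OR NOT v5) forces v5 = False.
Set v4 = True.
All clauses satisfied.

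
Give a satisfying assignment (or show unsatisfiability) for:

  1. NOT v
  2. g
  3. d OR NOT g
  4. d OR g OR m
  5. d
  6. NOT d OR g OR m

Unit clause (NOT v) forces v = False.
Unit clause (g) forces g = True.
In (d OR NOT g) only d is left, so d = True.
Set m = True.
All clauses satisfied.

m: True, v: False, d: True, g: True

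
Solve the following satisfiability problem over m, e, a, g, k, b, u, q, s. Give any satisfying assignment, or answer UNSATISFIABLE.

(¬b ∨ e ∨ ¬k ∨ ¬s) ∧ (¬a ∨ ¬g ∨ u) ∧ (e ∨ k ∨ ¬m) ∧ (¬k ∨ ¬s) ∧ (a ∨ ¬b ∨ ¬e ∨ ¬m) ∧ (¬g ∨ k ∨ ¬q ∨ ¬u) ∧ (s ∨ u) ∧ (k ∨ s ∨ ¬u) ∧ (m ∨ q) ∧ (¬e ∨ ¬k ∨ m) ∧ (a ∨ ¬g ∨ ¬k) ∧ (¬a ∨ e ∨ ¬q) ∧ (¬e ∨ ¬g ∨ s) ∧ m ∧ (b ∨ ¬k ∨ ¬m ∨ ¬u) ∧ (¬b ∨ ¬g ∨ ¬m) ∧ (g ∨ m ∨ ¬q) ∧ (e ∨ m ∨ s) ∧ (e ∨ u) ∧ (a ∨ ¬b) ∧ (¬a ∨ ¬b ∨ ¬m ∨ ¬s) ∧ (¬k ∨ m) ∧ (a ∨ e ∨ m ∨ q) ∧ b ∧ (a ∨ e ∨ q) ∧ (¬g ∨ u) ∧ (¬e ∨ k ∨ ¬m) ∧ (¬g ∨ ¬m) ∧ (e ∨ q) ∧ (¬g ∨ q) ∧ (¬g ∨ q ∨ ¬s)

m: True; e: True; a: True; g: False; k: True; b: True; u: True; q: False; s: False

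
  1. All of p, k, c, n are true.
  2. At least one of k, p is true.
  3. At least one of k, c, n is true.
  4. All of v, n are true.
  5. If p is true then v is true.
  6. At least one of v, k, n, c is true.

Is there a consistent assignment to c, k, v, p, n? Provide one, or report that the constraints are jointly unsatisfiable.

c = True, k = True, v = True, p = True, n = True

  (1) {p, k, c, n}: all 4 true ✓
  (2) {k, p}: 2 true — at least one ✓
  (3) {k, c, n}: 3 true — at least one ✓
  (4) {v, n}: all 2 true ✓
  (5) p=T ⇒ v: T ✓
  (6) {v, k, n, c}: 4 true — at least one ✓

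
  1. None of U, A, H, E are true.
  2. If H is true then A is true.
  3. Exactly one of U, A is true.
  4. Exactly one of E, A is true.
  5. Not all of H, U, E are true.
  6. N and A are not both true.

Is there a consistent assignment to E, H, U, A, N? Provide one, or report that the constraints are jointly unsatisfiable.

No satisfying assignment exists.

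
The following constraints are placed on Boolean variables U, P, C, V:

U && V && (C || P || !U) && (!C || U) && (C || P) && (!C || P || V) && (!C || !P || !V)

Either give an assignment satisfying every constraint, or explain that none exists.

U = True, P = False, C = True, V = True

Unit clause (U) forces U = True.
Unit clause (V) forces V = True.
Set P = False.
  then (C || P || !U) forces C = True.
Check each clause:
  (U): U holds.
  (V): V holds.
  (C || P || !U): C holds.
  (!C || U): U holds.
  (C || P): C holds.
  (!C || P || V): V holds.
  (!C || !P || !V): !P holds.
All clauses satisfied.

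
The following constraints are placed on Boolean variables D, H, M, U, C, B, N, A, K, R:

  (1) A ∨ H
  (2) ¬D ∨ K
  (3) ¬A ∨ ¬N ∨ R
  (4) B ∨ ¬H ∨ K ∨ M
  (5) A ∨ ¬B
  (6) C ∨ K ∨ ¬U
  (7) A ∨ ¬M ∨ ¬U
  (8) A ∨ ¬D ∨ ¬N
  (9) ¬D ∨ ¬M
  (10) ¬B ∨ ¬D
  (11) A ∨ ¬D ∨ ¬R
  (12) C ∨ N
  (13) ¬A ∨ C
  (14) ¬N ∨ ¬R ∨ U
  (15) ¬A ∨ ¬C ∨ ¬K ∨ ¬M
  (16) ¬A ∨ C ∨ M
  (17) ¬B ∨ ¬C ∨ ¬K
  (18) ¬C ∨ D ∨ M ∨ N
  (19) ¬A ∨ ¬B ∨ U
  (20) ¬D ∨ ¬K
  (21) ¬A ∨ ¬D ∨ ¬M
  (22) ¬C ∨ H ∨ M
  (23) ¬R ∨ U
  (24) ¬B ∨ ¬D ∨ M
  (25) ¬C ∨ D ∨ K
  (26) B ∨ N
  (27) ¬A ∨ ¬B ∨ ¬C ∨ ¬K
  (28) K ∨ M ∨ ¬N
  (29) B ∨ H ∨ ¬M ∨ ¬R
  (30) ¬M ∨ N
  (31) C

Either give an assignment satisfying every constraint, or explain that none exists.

D: False, H: True, M: False, U: True, C: True, B: False, N: True, A: True, K: True, R: True

Unit clause (C) forces C = True.
Set D = False.
  then (¬C ∨ D ∨ K) forces K = True.
  then (¬B ∨ ¬C ∨ ¬K) forces B = False.
  then (B ∨ N) forces N = True.
Set H = True.
Set M = False.
Set U = True.
Set A = True.
  then (¬A ∨ ¬N ∨ R) forces R = True.
All clauses satisfied.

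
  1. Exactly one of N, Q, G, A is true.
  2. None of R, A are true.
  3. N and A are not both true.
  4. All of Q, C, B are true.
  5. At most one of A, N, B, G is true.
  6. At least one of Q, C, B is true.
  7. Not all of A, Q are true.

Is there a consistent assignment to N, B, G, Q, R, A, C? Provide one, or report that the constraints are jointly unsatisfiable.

N = False, B = True, G = False, Q = True, R = False, A = False, C = True

  (1) {N, Q, G, A}: 1 true — exactly one ✓
  (2) {R, A}: 0 true — none ✓
  (3) N=F, A=F — not both ✓
  (4) {Q, C, B}: all 3 true ✓
  (5) {A, N, B, G}: 1 true — at most one ✓
  (6) {Q, C, B}: 3 true — at least one ✓
  (7) {A, Q}: 1/2 true — not all ✓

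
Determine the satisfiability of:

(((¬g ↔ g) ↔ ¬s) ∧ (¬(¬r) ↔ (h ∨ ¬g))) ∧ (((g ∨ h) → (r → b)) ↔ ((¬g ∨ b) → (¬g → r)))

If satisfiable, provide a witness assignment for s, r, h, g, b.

s = True; r = False; h = False; g = True; b = False

  ((¬g ↔ g) ↔ ¬s) ∧ (¬(¬r) ↔ (h ∨ ¬g)) = True
    (¬g ↔ g) ↔ ¬s = True
      ¬g ↔ g = False
        ¬g = False
      ¬s = False
    ¬(¬r) ↔ (h ∨ ¬g) = True
      ¬(¬r) = False
        ¬r = True
      h ∨ ¬g = False
        ¬g = False
  ((g ∨ h) → (r → b)) ↔ ((¬g ∨ b) → (¬g → r)) = True
    (g ∨ h) → (r → b) = True
      g ∨ h = True
      r → b = True
    (¬g ∨ b) → (¬g → r) = True
      ¬g ∨ b = False
        ¬g = False
      ¬g → r = True
        ¬g = False
Both conjuncts True, so the formula holds.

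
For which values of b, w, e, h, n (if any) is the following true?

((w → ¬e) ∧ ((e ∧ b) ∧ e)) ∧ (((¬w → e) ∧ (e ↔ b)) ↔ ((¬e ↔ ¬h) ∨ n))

b = True, w = False, e = True, h = True, n = True

  (w → ¬e) ∧ ((e ∧ b) ∧ e) = True
    w → ¬e = True
      ¬e = False
    (e ∧ b) ∧ e = True
      e ∧ b = True
  ((¬w → e) ∧ (e ↔ b)) ↔ ((¬e ↔ ¬h) ∨ n) = True
    (¬w → e) ∧ (e ↔ b) = True
      ¬w → e = True
        ¬w = True
      e ↔ b = True
    (¬e ↔ ¬h) ∨ n = True
      ¬e ↔ ¬h = True
        ¬e = False
        ¬h = False
Both conjuncts True, so the formula holds.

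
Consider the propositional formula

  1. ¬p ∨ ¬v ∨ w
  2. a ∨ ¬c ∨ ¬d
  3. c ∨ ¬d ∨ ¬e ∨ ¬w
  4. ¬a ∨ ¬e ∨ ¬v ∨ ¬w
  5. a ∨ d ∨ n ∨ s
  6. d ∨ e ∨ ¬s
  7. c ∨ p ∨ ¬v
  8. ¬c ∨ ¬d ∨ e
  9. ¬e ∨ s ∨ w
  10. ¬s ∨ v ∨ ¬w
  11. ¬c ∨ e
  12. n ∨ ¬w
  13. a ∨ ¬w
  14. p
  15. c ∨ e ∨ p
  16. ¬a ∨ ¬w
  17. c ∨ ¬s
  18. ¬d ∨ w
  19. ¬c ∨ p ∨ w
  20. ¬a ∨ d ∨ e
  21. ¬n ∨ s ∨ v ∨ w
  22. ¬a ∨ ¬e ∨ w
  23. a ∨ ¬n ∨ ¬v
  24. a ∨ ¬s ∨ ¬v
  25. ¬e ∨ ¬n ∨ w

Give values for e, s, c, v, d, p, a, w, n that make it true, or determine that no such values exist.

Unit clause (p) forces p = True.
Set e = True.
Try s = False:
  (¬e ∨ s ∨ w) forces w = True.
  (n ∨ ¬w) forces n = True.
  (a ∨ ¬w) forces a = True.
  clause (¬a ∨ ¬w) is falsified — backtrack.
So s = True.
  then (c ∨ ¬s) forces c = True.
Try v = True:
  (¬p ∨ ¬v ∨ w) forces w = True.
  (¬a ∨ ¬e ∨ ¬v ∨ ¬w) forces a = False.
  clause (a ∨ ¬w) is falsified — backtrack.
So v = False.
  then (¬s ∨ v ∨ ¬w) forces w = False.
  then (¬d ∨ w) forces d = False.
  then (¬a ∨ ¬e ∨ w) forces a = False.
  then (¬e ∨ ¬n ∨ w) forces n = False.
All clauses satisfied.

e: True; s: True; c: True; v: False; d: False; p: True; a: False; w: False; n: False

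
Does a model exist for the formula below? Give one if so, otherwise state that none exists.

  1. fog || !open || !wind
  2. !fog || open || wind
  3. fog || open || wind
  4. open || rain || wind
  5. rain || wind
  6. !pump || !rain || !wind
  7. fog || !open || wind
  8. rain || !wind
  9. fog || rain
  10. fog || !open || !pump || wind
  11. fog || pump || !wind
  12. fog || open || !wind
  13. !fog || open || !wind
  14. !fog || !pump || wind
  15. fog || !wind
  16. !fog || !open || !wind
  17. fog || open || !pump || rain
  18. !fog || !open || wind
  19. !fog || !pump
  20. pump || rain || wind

Unsatisfiable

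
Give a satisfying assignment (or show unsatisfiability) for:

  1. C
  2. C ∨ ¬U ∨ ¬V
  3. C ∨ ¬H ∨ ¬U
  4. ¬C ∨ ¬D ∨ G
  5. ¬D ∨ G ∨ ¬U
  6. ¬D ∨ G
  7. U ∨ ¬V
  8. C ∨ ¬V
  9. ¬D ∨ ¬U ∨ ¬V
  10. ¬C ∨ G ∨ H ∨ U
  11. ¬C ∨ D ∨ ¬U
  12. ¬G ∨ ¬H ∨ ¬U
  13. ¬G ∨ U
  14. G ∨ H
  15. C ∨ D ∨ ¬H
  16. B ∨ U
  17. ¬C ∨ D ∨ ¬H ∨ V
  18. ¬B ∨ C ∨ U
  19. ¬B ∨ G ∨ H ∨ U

B=F, C=T, U=T, H=F, D=T, G=T, V=F

Unit clause (C) forces C = True.
Set B = False.
  then (B ∨ U) forces U = True.
  then (¬C ∨ D ∨ ¬U) forces D = True.
  then (¬C ∨ ¬D ∨ G) forces G = True.
  then (¬D ∨ ¬U ∨ ¬V) forces V = False.
  then (¬G ∨ ¬H ∨ ¬U) forces H = False.
All clauses satisfied.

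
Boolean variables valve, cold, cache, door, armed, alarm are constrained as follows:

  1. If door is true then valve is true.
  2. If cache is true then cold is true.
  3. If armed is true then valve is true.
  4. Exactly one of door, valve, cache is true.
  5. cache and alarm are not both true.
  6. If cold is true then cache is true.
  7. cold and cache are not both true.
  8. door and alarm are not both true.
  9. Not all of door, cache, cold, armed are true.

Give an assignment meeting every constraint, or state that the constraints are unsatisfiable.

valve = True; cold = False; cache = False; door = False; armed = True; alarm = True

  (1) door=F ⇒ valve: vacuous ✓
  (2) cache=F ⇒ cold: vacuous ✓
  (3) armed=T ⇒ valve: T ✓
  (4) {door, valve, cache}: 1 true — exactly one ✓
  (5) cache=F, alarm=T — not both ✓
  (6) cold=F ⇒ cache: vacuous ✓
  (7) cold=F, cache=F — not both ✓
  (8) door=F, alarm=T — not both ✓
  (9) {door, cache, cold, armed}: 1/4 true — not all ✓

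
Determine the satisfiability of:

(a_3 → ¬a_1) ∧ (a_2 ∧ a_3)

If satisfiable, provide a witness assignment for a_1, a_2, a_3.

a_1=F, a_2=T, a_3=T

  a_3 → ¬a_1 = True
    ¬a_1 = True
  a_2 ∧ a_3 = True
Both conjuncts True, so the formula holds.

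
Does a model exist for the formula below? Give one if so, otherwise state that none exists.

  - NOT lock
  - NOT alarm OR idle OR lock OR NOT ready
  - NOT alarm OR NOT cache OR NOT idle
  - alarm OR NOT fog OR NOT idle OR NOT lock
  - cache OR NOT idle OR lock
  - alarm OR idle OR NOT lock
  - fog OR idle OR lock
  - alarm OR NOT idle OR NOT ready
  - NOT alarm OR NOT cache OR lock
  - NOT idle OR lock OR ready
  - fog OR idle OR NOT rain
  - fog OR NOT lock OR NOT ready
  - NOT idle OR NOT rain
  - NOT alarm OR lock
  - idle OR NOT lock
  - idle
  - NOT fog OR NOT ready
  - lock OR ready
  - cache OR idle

Unsatisfiable

Case lock = True:
  Clause (NOT lock) is falsified — contradiction.
Case lock = False:
  (NOT alarm OR lock) forces alarm = False.
  (idle) forces idle = True.
  (cache OR NOT idle OR lock) forces cache = True.
  (alarm OR NOT idle OR NOT ready) forces ready = False.
  Clause (NOT idle OR lock OR ready) is falsified — contradiction.
Both cases fail, so the formula is unsatisfiable.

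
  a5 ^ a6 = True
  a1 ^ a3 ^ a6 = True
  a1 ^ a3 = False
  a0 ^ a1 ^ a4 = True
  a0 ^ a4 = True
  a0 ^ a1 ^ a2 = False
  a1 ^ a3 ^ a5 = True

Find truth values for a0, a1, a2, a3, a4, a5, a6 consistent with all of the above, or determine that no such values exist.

No satisfying assignment exists.

Adding constraints 1, 2, 7 mod 2: every variable appears an even number of times on the left, so the left side is 0.
But the right sides sum to 1 (mod 2). 0 ≠ 1 — the system is inconsistent.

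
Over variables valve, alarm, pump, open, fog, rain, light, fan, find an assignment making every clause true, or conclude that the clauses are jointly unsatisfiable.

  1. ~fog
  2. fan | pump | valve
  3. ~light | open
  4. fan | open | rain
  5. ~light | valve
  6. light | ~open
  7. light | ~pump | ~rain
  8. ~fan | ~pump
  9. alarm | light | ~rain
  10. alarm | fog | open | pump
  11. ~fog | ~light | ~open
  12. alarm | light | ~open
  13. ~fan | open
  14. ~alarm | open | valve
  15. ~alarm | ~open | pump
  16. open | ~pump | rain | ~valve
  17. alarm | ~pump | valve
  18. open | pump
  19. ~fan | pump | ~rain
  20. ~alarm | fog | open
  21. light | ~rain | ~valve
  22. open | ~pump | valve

valve = True, alarm = True, pump = True, open = True, fog = False, rain = True, light = True, fan = False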